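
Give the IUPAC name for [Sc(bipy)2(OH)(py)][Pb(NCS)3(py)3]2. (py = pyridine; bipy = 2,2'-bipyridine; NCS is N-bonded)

Scandium is always +3 in its complexes; the cation's ligand charges sum to -1, so the complex cation is 2+.
With 2 anions per cation, each anion must be 2/2 = 1−.
Anion: ligand charges sum to -3; for the ion to be 1−, Pb = +2.

bis(2,2'-bipyridine)hydroxo(pyridine)scandium(III) triisothiocyanatotris(pyridine)plumbate(II)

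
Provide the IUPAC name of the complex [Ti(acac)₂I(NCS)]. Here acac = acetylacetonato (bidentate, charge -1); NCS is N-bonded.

There is no counter-ion, so the complex is neutral overall.
Ligand charges: 1×iodo (-1 each), 2×acetylacetonato (-1 each), 1×isothiocyanato (-1 each); total -4. So Ti + (-4) = 0, giving Ti = +4.
Ligands are named alphabetically: acetylacetonato before iodo before isothiocyanato.

bis(acetylacetonato)iodoisothiocyanatotitanium(IV)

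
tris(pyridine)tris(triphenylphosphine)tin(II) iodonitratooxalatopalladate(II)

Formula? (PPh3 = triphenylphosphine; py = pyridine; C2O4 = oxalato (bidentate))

Cation [Sn…]: ligand charges 0, Sn(II) ⇒ ion charge 2+.
Anion [Pd…]: ligand charges -4, Pd(II) ⇒ ion charge 2−.
One 2+ cation balances one 2− anion.

[Sn(PPh3)3(py)3][Pd(C2O4)I(NO3)]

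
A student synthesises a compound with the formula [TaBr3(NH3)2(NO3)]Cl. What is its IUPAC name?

The 1 chloride counter-ion carries a total charge of -1, so each complex ion is 1+.
Ligand charges: 3×bromo (-1 each), 2×ammine (neutral), 1×nitrato (-1 each); total -4. So Ta + (-4) = 1+, giving Ta = +5.
Ligands are named alphabetically: ammine before bromo before nitrato.

diamminetribromonitratotantalum(V) chloride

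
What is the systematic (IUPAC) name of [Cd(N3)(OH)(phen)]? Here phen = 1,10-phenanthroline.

There is no counter-ion, so the complex is neutral overall.
Ligand charges: 1×azido (-1 each), 1×1,10-phenanthroline (neutral), 1×hydroxo (-1 each); total -2. So Cd + (-2) = 0, giving Cd = +2.
Ligands are named alphabetically: azido before hydroxo before phenanthroline.

azidohydroxo(1,10-phenanthroline)cadmium(II)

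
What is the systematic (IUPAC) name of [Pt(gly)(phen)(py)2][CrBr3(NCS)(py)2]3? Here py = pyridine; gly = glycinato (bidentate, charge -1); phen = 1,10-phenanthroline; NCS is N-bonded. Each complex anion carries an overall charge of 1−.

(glycinato)(1,10-phenanthroline)bis(pyridine)platinum(IV) tribromoisothiocyanatobis(pyridine)chromate(III)

Both ions are complex: the cation is named first with the plain metal name, the anion second with the -ate form; each ion's ligands are alphabetised independently.
The complex anion is given as 1−; its ligand charges sum to -4, so Cr = +3.
With 3 anions per cation, the cation must be 3×1 = 3+.
Cation: ligand charges sum to -1; for the ion to be 3+, Pt = +4.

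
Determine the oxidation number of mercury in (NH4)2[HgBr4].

+2

2 ammonium outside the brackets (+1 each) → the complex ion is 2−.
Ligand charges: 4×Br = -4; sum -4.
Hg + (-4) = 2− ⇒ Hg is +2.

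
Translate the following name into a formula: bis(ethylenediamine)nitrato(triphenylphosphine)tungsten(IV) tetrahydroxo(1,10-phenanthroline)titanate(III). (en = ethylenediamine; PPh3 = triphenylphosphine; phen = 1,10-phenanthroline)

[W(en)2(NO3)(PPh3)][Ti(OH)4(phen)]3

Cation [W…]: ligand charges -1, W(IV) ⇒ ion charge 3+.
Anion [Ti…]: ligand charges -4, Ti(III) ⇒ ion charge 1−.
One 3+ cation requires 3 of the 1− anion.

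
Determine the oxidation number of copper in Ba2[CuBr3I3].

+2

2 barium outside the brackets (+2 each) → the complex ion is 4−.
Ligand charges: 3×I = -3; 3×Br = -3; sum -6.
Cu + (-6) = 4− ⇒ Cu is +2.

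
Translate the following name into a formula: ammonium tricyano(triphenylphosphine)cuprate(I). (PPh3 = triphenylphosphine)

(NH4)2[Cu(CN)3(PPh3)]

Ligands: 3 cyano (CN, -1), 1 triphenylphosphine (PPh3, neutral). Ligand charge sum = -3.
With Cu in oxidation state +1, the complex ion is [Cu...]^2−.
Charge balance with ammonium (+1) requires 1 complex ion per 2 ammonium.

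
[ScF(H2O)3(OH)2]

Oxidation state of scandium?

+3

No counter-ion: the bracketed complex is neutral.
Ligand charges: 3×H2O neutral; 2×OH = -2; 1×F = -1; sum -3.
Sc + (-3) = 0 ⇒ Sc is +3.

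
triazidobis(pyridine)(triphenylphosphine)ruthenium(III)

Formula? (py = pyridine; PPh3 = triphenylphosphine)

[Ru(N3)3(PPh3)(py)2]

Ligands: 2 pyridine (py, neutral), 1 triphenylphosphine (PPh3, neutral), 3 azido (N3, -1). Ligand charge sum = -3.
With Ru in oxidation state +3, the complex ion is [Ru...].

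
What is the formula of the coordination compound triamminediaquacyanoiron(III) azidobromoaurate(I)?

Cation [Fe…]: ligand charges -1, Fe(III) ⇒ ion charge 2+.
Anion [Au…]: ligand charges -2, Au(I) ⇒ ion charge 1−.

[Fe(CN)(H2O)2(NH3)3][AuBr(N3)]2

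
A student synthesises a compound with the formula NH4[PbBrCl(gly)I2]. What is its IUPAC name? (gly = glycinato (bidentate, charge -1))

ammonium bromochloro(glycinato)diiodoplumbate(IV)

The 1 ammonium counter-ion carries a total charge of +1, so each complex ion is 1−.
Ligand charges: 1×glycinato (-1 each), 2×iodo (-1 each), 1×bromo (-1 each), 1×chloro (-1 each); total -5. So Pb + (-5) = 1−, giving Pb = +4.
The complex ion is anionic, so lead takes the -ate form plumbate(IV).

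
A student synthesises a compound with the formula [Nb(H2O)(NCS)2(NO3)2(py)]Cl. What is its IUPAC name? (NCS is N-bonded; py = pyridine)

aquadiisothiocyanatodinitrato(pyridine)niobium(V) chloride

The 1 chloride counter-ion carries a total charge of -1, so each complex ion is 1+.
Ligand charges: 2×isothiocyanato (-1 each), 2×nitrato (-1 each), 1×pyridine (neutral), 1×aqua (neutral); total -4. So Nb + (-4) = 1+, giving Nb = +5.
Ligands are named alphabetically: aqua before isothiocyanato before nitrato before pyridine.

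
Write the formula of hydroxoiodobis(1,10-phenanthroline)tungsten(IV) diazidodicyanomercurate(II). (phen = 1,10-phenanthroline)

[WI(OH)(phen)2][Hg(CN)2(N3)2]

Cation [W…]: ligand charges -2, W(IV) ⇒ ion charge 2+.
Anion [Hg…]: ligand charges -4, Hg(II) ⇒ ion charge 2−.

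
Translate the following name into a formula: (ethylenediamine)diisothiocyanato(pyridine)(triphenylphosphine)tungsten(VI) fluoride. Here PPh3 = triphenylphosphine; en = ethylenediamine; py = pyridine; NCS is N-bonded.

Ligands: 1 triphenylphosphine (PPh3, neutral), 1 ethylenediamine (en, neutral), 1 pyridine (py, neutral), 2 isothiocyanato (NCS, -1). Ligand charge sum = -2.
Charge balance with fluoride (-1) requires 1 complex ion per 4 fluoride.

[W(en)(NCS)2(PPh3)(py)]F4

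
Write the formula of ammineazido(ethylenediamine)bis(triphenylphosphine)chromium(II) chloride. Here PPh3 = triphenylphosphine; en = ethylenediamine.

[Cr(en)(N3)(NH3)(PPh3)2]Cl

Ligands: 2 triphenylphosphine (PPh3, neutral), 1 azido (N3, -1), 1 ammine (NH3, neutral), 1 ethylenediamine (en, neutral). Ligand charge sum = -1.
With Cr in oxidation state +2, the complex ion is [Cr...]^1+.
Charge balance with chloride (-1) requires 1 complex ion per 1 chloride.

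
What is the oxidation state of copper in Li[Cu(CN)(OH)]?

1 lithium outside the brackets (+1 each) → the complex ion is 1−.
Ligand charges: 1×CN = -1; 1×OH = -1; sum -2.
Cu + (-2) = 1− ⇒ Cu is +1.

+1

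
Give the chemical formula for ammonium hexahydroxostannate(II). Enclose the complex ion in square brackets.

(NH4)4[Sn(OH)6]

Ligands: 6 hydroxo (OH, -1). Ligand charge sum = -6.
With Sn in oxidation state +2, the complex ion is [Sn...]^4−.
Charge balance with ammonium (+1) requires 1 complex ion per 4 ammonium.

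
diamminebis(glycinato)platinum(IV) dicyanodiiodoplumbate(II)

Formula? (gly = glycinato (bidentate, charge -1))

[Pt(gly)2(NH3)2][Pb(CN)2I2]

Cation [Pt…]: ligand charges -2, Pt(IV) ⇒ ion charge 2+.
Anion [Pb…]: ligand charges -4, Pb(II) ⇒ ion charge 2−.
One 2+ cation balances one 2− anion.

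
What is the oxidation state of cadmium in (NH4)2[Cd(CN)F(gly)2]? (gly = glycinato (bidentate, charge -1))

+2

2 ammonium outside the brackets (+1 each) → the complex ion is 2−.
Ligand charges: 2×gly = -2; 1×CN = -1; 1×F = -1; sum -4.
Cd + (-4) = 2− ⇒ Cd is +2.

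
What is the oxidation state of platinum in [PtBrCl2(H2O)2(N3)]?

+4

No counter-ion: the bracketed complex is neutral.
Ligand charges: 2×H2O neutral; 1×N3 = -1; 1×Br = -1; 2×Cl = -2; sum -4.
Pt + (-4) = 0 ⇒ Pt is +4.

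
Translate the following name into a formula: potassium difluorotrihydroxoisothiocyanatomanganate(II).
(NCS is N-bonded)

K4[MnF2(NCS)(OH)3]

Ligands: 3 hydroxo (OH, -1), 1 isothiocyanato (NCS, -1), 2 fluoro (F, -1). Ligand charge sum = -6.
Charge balance with potassium (+1) requires 1 complex ion per 4 potassium.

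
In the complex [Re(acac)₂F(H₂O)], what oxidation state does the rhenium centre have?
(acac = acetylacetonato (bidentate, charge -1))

+3

No counter-ion: the bracketed complex is neutral.
Ligand charges: 2×acac = -2; 1×H2O neutral; 1×F = -1; sum -3.
Re + (-3) = 0 ⇒ Re is +3.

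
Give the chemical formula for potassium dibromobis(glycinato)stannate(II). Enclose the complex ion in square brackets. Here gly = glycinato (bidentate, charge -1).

K2[SnBr2(gly)2]

Ligands: 2 glycinato (gly, -1), 2 bromo (Br, -1). Ligand charge sum = -4.
Charge balance with potassium (+1) requires 1 complex ion per 2 potassium.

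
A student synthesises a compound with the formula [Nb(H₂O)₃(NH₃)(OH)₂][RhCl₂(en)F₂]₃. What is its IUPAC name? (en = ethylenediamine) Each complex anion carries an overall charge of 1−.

amminetriaquadihydroxoniobium(V) dichloro(ethylenediamine)difluororhodate(III)

Both ions are complex: the cation is named first with the plain metal name, the anion second with the -ate form; each ion's ligands are alphabetised independently.
The complex anion is given as 1−; its ligand charges sum to -4, so Rh = +3.
With 3 anions per cation, the cation must be 3×1 = 3+.
Cation: ligand charges sum to -2; for the ion to be 3+, Nb = +5.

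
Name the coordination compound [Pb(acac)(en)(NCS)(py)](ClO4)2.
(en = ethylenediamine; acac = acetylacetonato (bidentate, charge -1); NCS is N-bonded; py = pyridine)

(acetylacetonato)(ethylenediamine)isothiocyanato(pyridine)lead(IV) perchlorate

The 2 perchlorate counter-ions carry a total charge of -2, so each complex ion is 2+.
Ligand charges: 1×ethylenediamine (neutral), 1×acetylacetonato (-1 each), 1×isothiocyanato (-1 each), 1×pyridine (neutral); total -2. So Pb + (-2) = 2+, giving Pb = +4.
Ligands are named alphabetically: acetylacetonato before ethylenediamine before isothiocyanato before pyridine.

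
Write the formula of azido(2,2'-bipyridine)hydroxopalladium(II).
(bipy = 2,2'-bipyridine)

[Pd(bipy)(N3)(OH)]

Ligands: 1 2,2'-bipyridine (bipy, neutral), 1 azido (N3, -1), 1 hydroxo (OH, -1). Ligand charge sum = -2.
With Pd in oxidation state +2, the complex ion is [Pd...].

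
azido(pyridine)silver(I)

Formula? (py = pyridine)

Ligands: 1 azido (N3, -1), 1 pyridine (py, neutral). Ligand charge sum = -1.
With Ag in oxidation state +1, the complex ion is [Ag...].

[Ag(N3)(py)]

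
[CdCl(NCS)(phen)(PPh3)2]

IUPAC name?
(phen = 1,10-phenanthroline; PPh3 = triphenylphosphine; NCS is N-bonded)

chloroisothiocyanato(1,10-phenanthroline)bis(triphenylphosphine)cadmium(II)

There is no counter-ion, so the complex is neutral overall.
Ligand charges: 1×1,10-phenanthroline (neutral), 2×triphenylphosphine (neutral), 1×chloro (-1 each), 1×isothiocyanato (-1 each); total -2. So Cd + (-2) = 0, giving Cd = +2.
Ligands are named alphabetically: chloro before isothiocyanato before phenanthroline before triphenylphosphine.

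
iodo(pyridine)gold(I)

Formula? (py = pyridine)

Ligands: 1 iodo (I, -1), 1 pyridine (py, neutral). Ligand charge sum = -1.
With Au in oxidation state +1, the complex ion is [Au...].

[AuI(py)]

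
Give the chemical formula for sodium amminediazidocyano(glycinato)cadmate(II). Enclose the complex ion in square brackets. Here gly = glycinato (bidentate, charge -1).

Ligands: 1 glycinato (gly, -1), 2 azido (N3, -1), 1 ammine (NH3, neutral), 1 cyano (CN, -1). Ligand charge sum = -4.
Charge balance with sodium (+1) requires 1 complex ion per 2 sodium.

Na2[Cd(CN)(gly)(N3)2(NH3)]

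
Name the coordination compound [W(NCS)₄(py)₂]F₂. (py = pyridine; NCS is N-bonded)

tetraisothiocyanatobis(pyridine)tungsten(VI) fluoride

The 2 fluoride counter-ions carry a total charge of -2, so each complex ion is 2+.
Ligand charges: 2×pyridine (neutral), 4×isothiocyanato (-1 each); total -4. So W + (-4) = 2+, giving W = +6.
Ligands are named alphabetically: isothiocyanato before pyridine.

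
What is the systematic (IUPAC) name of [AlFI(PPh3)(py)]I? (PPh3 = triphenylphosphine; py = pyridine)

fluoroiodo(pyridine)(triphenylphosphine)aluminium(III) iodide

The 1 iodide counter-ion carries a total charge of -1, so each complex ion is 1+.
Ligand charges: 1×fluoro (-1 each), 1×triphenylphosphine (neutral), 1×iodo (-1 each), 1×pyridine (neutral); total -2. So Al + (-2) = 1+, giving Al = +3.
Ligands are named alphabetically: fluoro before iodo before pyridine before triphenylphosphine.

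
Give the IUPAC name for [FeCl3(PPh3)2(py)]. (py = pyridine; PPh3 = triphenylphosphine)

trichloro(pyridine)bis(triphenylphosphine)iron(III)

There is no counter-ion, so the complex is neutral overall.
Ligand charges: 1×pyridine (neutral), 2×triphenylphosphine (neutral), 3×chloro (-1 each); total -3. So Fe + (-3) = 0, giving Fe = +3.
Ligands are named alphabetically: chloro before pyridine before triphenylphosphine.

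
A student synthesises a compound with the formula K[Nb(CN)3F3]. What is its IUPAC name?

potassium tricyanotrifluoroniobate(V)

The 1 potassium counter-ion carries a total charge of +1, so each complex ion is 1−.
Ligand charges: 3×fluoro (-1 each), 3×cyano (-1 each); total -6. So Nb + (-6) = 1−, giving Nb = +5.
Ligands are named alphabetically: cyano before fluoro.
The complex ion is anionic, so niobium takes the -ate form niobate(V).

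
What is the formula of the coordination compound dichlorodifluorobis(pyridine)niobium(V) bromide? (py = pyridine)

[NbCl2F2(py)2]Br

Ligands: 2 fluoro (F, -1), 2 chloro (Cl, -1), 2 pyridine (py, neutral). Ligand charge sum = -4.
With Nb in oxidation state +5, the complex ion is [Nb...]^1+.
Charge balance with bromide (-1) requires 1 complex ion per 1 bromide.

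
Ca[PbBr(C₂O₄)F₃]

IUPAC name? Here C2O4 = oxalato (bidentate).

calcium bromotrifluorooxalatoplumbate(IV)

The 1 calcium counter-ion carries a total charge of +2, so each complex ion is 2−.
Ligand charges: 3×fluoro (-1 each), 1×bromo (-1 each), 1×oxalato (-2 each); total -6. So Pb + (-6) = 2−, giving Pb = +4.
Ligands are named alphabetically: bromo before fluoro before oxalato.
The complex ion is anionic, so lead takes the -ate form plumbate(IV).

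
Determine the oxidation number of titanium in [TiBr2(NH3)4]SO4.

+4

1 sulfate outside the brackets (-2 each) → the complex ion is 2+.
Ligand charges: 2×Br = -2; 4×NH3 neutral; sum -2.
Ti + (-2) = 2+ ⇒ Ti is +4.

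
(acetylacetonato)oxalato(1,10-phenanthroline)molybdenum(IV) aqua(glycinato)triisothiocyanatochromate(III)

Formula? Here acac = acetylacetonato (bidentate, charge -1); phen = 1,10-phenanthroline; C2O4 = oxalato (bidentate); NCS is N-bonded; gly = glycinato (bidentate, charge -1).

[Mo(acac)(C2O4)(phen)][Cr(gly)(H2O)(NCS)3]

Cation [Mo…]: ligand charges -3, Mo(IV) ⇒ ion charge 1+.
Anion [Cr…]: ligand charges -4, Cr(III) ⇒ ion charge 1−.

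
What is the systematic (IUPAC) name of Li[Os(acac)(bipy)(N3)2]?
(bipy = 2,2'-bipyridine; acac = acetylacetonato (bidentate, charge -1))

The 1 lithium counter-ion carries a total charge of +1, so each complex ion is 1−.
Ligand charges: 2×azido (-1 each), 1×2,2'-bipyridine (neutral), 1×acetylacetonato (-1 each); total -3. So Os + (-3) = 1−, giving Os = +2.
The complex ion is anionic, so osmium takes the -ate form osmate(II).

lithium (acetylacetonato)diazido(2,2'-bipyridine)osmate(II)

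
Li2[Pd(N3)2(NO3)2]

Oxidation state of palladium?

+2

2 lithium outside the brackets (+1 each) → the complex ion is 2−.
Ligand charges: 2×N3 = -2; 2×NO3 = -2; sum -4.
Pd + (-4) = 2− ⇒ Pd is +2.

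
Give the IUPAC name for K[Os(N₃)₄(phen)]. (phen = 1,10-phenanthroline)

potassium tetraazido(1,10-phenanthroline)osmate(III)

The 1 potassium counter-ion carries a total charge of +1, so each complex ion is 1−.
Ligand charges: 1×1,10-phenanthroline (neutral), 4×azido (-1 each); total -4. So Os + (-4) = 1−, giving Os = +3.
Ligands are named alphabetically: azido before phenanthroline.
The complex ion is anionic, so osmium takes the -ate form osmate(III).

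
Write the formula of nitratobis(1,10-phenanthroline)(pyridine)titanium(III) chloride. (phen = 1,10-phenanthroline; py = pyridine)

Ligands: 2 1,10-phenanthroline (phen, neutral), 1 nitrato (NO3, -1), 1 pyridine (py, neutral). Ligand charge sum = -1.
With Ti in oxidation state +3, the complex ion is [Ti...]^2+.
Charge balance with chloride (-1) requires 1 complex ion per 2 chloride.

[Ti(NO3)(phen)2(py)]Cl2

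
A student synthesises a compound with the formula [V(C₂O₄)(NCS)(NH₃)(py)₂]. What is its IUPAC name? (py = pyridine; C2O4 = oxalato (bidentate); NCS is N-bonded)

ammineisothiocyanatooxalatobis(pyridine)vanadium(III)

There is no counter-ion, so the complex is neutral overall.
Ligand charges: 2×pyridine (neutral), 1×ammine (neutral), 1×oxalato (-2 each), 1×isothiocyanato (-1 each); total -3. So V + (-3) = 0, giving V = +3.
Ligands are named alphabetically: ammine before isothiocyanato before oxalato before pyridine.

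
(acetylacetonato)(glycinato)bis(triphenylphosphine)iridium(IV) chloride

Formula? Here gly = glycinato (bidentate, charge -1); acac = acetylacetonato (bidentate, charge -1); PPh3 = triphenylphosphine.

[Ir(acac)(gly)(PPh3)2]Cl2

Ligands: 1 glycinato (gly, -1), 1 acetylacetonato (acac, -1), 2 triphenylphosphine (PPh3, neutral). Ligand charge sum = -2.
With Ir in oxidation state +4, the complex ion is [Ir...]^2+.
Charge balance with chloride (-1) requires 1 complex ion per 2 chloride.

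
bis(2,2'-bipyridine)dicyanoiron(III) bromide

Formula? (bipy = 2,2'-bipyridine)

Ligands: 2 cyano (CN, -1), 2 2,2'-bipyridine (bipy, neutral). Ligand charge sum = -2.
With Fe in oxidation state +3, the complex ion is [Fe...]^1+.
Charge balance with bromide (-1) requires 1 complex ion per 1 bromide.

[Fe(bipy)2(CN)2]Br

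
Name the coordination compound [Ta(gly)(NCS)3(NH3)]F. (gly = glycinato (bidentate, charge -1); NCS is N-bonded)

ammine(glycinato)triisothiocyanatotantalum(V) fluoride

The 1 fluoride counter-ion carries a total charge of -1, so each complex ion is 1+.
Ligand charges: 1×ammine (neutral), 1×glycinato (-1 each), 3×isothiocyanato (-1 each); total -4. So Ta + (-4) = 1+, giving Ta = +5.
Ligands are named alphabetically: ammine before glycinato before isothiocyanato.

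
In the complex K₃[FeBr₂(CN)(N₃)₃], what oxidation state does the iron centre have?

3 potassium outside the brackets (+1 each) → the complex ion is 3−.
Ligand charges: 1×CN = -1; 2×Br = -2; 3×N3 = -3; sum -6.
Fe + (-6) = 3− ⇒ Fe is +3.

+3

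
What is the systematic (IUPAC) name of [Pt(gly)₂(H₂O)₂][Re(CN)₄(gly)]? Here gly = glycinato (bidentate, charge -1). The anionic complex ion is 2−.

diaquabis(glycinato)platinum(IV) tetracyano(glycinato)rhenate(III)

The complex anion is given as 2−; its ligand charges sum to -5, so Re = +3.
A 1:1 salt means the cation carries the equal and opposite charge, 2+.
Cation: ligand charges sum to -2; for the ion to be 2+, Pt = +4.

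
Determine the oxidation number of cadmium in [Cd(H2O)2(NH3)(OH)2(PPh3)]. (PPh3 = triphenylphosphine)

No counter-ion: the bracketed complex is neutral.
Ligand charges: 1×PPh3 neutral; 1×NH3 neutral; 2×H2O neutral; 2×OH = -2; sum -2.
Cd + (-2) = 0 ⇒ Cd is +2.

+2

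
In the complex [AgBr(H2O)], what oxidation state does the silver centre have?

+1

No counter-ion: the bracketed complex is neutral.
Ligand charges: 1×Br = -1; 1×H2O neutral; sum -1.
Ag + (-1) = 0 ⇒ Ag is +1.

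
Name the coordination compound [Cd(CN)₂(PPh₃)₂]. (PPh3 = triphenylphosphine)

dicyanobis(triphenylphosphine)cadmium(II)

There is no counter-ion, so the complex is neutral overall.
Ligand charges: 2×cyano (-1 each), 2×triphenylphosphine (neutral); total -2. So Cd + (-2) = 0, giving Cd = +2.
Ligands are named alphabetically: cyano before triphenylphosphine.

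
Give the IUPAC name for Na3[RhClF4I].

The 3 sodium counter-ions carry a total charge of +3, so each complex ion is 3−.
Ligand charges: 1×chloro (-1 each), 1×iodo (-1 each), 4×fluoro (-1 each); total -6. So Rh + (-6) = 3−, giving Rh = +3.
Ligands are named alphabetically: chloro before fluoro before iodo.
The complex ion is anionic, so rhodium takes the -ate form rhodate(III).

sodium chlorotetrafluoroiodorhodate(III)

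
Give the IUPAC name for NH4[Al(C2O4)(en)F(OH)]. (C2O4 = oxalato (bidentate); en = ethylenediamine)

ammonium (ethylenediamine)fluorohydroxooxalatoaluminate(III)

The 1 ammonium counter-ion carries a total charge of +1, so each complex ion is 1−.
Ligand charges: 1×hydroxo (-1 each), 1×oxalato (-2 each), 1×fluoro (-1 each), 1×ethylenediamine (neutral); total -4. So Al + (-4) = 1−, giving Al = +3.
The complex ion is anionic, so aluminium takes the -ate form aluminate(III).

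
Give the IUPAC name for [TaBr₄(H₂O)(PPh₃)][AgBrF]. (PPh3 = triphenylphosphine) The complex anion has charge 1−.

aquatetrabromo(triphenylphosphine)tantalum(V) bromofluoroargentate(I)

Both ions are complex: the cation is named first with the plain metal name, the anion second with the -ate form; each ion's ligands are alphabetised independently.
The complex anion is given as 1−; its ligand charges sum to -2, so Ag = +1.
A 1:1 salt means the cation carries the equal and opposite charge, 1+.
Cation: ligand charges sum to -4; for the ion to be 1+, Ta = +5.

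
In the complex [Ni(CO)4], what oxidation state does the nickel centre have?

0

No counter-ion: the bracketed complex is neutral.
Ligand charges: 4×CO neutral; sum 0.
Ni + (0) = 0 ⇒ Ni is 0.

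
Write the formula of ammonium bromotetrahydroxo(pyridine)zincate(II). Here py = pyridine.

(NH4)3[ZnBr(OH)4(py)]

Ligands: 4 hydroxo (OH, -1), 1 pyridine (py, neutral), 1 bromo (Br, -1). Ligand charge sum = -5.
With Zn in oxidation state +2, the complex ion is [Zn...]^3−.
Charge balance with ammonium (+1) requires 1 complex ion per 3 ammonium.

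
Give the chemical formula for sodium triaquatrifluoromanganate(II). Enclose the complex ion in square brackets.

Na[MnF3(H2O)3]

Ligands: 3 aqua (H2O, neutral), 3 fluoro (F, -1). Ligand charge sum = -3.
With Mn in oxidation state +2, the complex ion is [Mn...]^1−.
Charge balance with sodium (+1) requires 1 complex ion per 1 sodium.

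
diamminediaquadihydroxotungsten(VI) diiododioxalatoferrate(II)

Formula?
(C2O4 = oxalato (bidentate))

[W(H2O)2(NH3)2(OH)2][Fe(C2O4)2I2]

Cation [W…]: ligand charges -2, W(VI) ⇒ ion charge 4+.
Anion [Fe…]: ligand charges -6, Fe(II) ⇒ ion charge 4−.
One 4+ cation balances one 4− anion.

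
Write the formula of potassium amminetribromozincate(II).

Ligands: 1 ammine (NH3, neutral), 3 bromo (Br, -1). Ligand charge sum = -3.
Charge balance with potassium (+1) requires 1 complex ion per 1 potassium.

K[ZnBr3(NH3)]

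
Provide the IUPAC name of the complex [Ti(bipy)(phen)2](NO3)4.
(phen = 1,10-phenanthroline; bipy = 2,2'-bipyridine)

(2,2'-bipyridine)bis(1,10-phenanthroline)titanium(IV) nitrate

The 4 nitrate counter-ions carry a total charge of -4, so each complex ion is 4+.
Ligand charges: 2×1,10-phenanthroline (neutral), 1×2,2'-bipyridine (neutral); total 0. So Ti + (0) = 4+, giving Ti = +4.
Ligands are named alphabetically: bipyridine before phenanthroline.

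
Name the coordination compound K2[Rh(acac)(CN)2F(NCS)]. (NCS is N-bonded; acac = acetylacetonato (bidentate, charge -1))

potassium (acetylacetonato)dicyanofluoroisothiocyanatorhodate(III)

The 2 potassium counter-ions carry a total charge of +2, so each complex ion is 2−.
Ligand charges: 2×cyano (-1 each), 1×fluoro (-1 each), 1×isothiocyanato (-1 each), 1×acetylacetonato (-1 each); total -5. So Rh + (-5) = 2−, giving Rh = +3.
Ligands are named alphabetically: acetylacetonato before cyano before fluoro before isothiocyanato.
The complex ion is anionic, so rhodium takes the -ate form rhodate(III).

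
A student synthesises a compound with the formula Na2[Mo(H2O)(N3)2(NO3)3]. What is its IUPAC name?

The 2 sodium counter-ions carry a total charge of +2, so each complex ion is 2−.
Ligand charges: 3×nitrato (-1 each), 1×aqua (neutral), 2×azido (-1 each); total -5. So Mo + (-5) = 2−, giving Mo = +3.
Ligands are named alphabetically: aqua before azido before nitrato.
The complex ion is anionic, so molybdenum takes the -ate form molybdate(III).

sodium aquadiazidotrinitratomolybdate(III)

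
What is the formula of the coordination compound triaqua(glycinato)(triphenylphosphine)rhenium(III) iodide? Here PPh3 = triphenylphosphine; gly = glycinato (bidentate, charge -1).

Ligands: 1 triphenylphosphine (PPh3, neutral), 3 aqua (H2O, neutral), 1 glycinato (gly, -1). Ligand charge sum = -1.
With Re in oxidation state +3, the complex ion is [Re...]^2+.
Charge balance with iodide (-1) requires 1 complex ion per 2 iodide.

[Re(gly)(H2O)3(PPh3)]I2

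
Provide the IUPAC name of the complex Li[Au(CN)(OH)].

The 1 lithium counter-ion carries a total charge of +1, so each complex ion is 1−.
Ligand charges: 1×hydroxo (-1 each), 1×cyano (-1 each); total -2. So Au + (-2) = 1−, giving Au = +1.
The complex ion is anionic, so gold takes the -ate form aurate(I).

lithium cyanohydroxoaurate(I)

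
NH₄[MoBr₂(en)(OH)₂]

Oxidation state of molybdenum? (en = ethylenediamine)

1 ammonium outside the brackets (+1 each) → the complex ion is 1−.
Ligand charges: 2×Br = -2; 1×en neutral; 2×OH = -2; sum -4.
Mo + (-4) = 1− ⇒ Mo is +3.

+3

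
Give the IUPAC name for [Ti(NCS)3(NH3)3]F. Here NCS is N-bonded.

triamminetriisothiocyanatotitanium(IV) fluoride

The 1 fluoride counter-ion carries a total charge of -1, so each complex ion is 1+.
Ligand charges: 3×ammine (neutral), 3×isothiocyanato (-1 each); total -3. So Ti + (-3) = 1+, giving Ti = +4.
Ligands are named alphabetically: ammine before isothiocyanato.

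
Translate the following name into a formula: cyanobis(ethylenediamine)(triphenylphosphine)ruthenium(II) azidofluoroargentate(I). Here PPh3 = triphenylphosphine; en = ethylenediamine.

[Ru(CN)(en)2(PPh3)][AgF(N3)]

Cation [Ru…]: ligand charges -1, Ru(II) ⇒ ion charge 1+.
Anion [Ag…]: ligand charges -2, Ag(I) ⇒ ion charge 1−.
One 1+ cation balances one 1− anion.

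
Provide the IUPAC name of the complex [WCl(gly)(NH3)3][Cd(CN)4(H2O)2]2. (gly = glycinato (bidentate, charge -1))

Both ions are complex: the cation is named first with the plain metal name, the anion second with the -ate form; each ion's ligands are alphabetised independently.
Cadmium is always +2 in its complexes; the anion's ligand charges sum to -4, so the complex anion is 2−.
With 2 anions per cation, the cation must be 2×2 = 4+.
Cation: ligand charges sum to -2; for the ion to be 4+, W = +6.

triamminechloro(glycinato)tungsten(VI) diaquatetracyanocadmate(II)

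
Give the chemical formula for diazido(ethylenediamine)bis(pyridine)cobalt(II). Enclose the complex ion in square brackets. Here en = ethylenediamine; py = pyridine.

Ligands: 2 azido (N3, -1), 1 ethylenediamine (en, neutral), 2 pyridine (py, neutral). Ligand charge sum = -2.
With Co in oxidation state +2, the complex ion is [Co...].

[Co(en)(N3)2(py)2]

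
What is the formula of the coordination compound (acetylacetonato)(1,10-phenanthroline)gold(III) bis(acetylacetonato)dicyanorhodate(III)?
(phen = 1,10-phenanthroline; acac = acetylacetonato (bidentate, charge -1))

[Au(acac)(phen)][Rh(acac)2(CN)2]2

Cation [Au…]: ligand charges -1, Au(III) ⇒ ion charge 2+.
Anion [Rh…]: ligand charges -4, Rh(III) ⇒ ion charge 1−.
One 2+ cation requires 2 of the 1− anion.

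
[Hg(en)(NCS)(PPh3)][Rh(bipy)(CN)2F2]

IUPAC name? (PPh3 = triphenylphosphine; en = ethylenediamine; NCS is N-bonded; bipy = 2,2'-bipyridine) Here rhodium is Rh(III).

(ethylenediamine)isothiocyanato(triphenylphosphine)mercury(II) (2,2'-bipyridine)dicyanodifluororhodate(III)

Both ions are complex: the cation is named first with the plain metal name, the anion second with the -ate form; each ion's ligands are alphabetised independently.
Rh is given as +3; the anion's ligand charges sum to -4, so the complex anion is 1−.
A 1:1 salt means the cation carries the equal and opposite charge, 1+.
Cation: ligand charges sum to -1; for the ion to be 1+, Hg = +2.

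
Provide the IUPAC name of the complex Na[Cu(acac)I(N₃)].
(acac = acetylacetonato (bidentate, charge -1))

The 1 sodium counter-ion carries a total charge of +1, so each complex ion is 1−.
Ligand charges: 1×azido (-1 each), 1×iodo (-1 each), 1×acetylacetonato (-1 each); total -3. So Cu + (-3) = 1−, giving Cu = +2.
The complex ion is anionic, so copper takes the -ate form cuprate(II).

sodium (acetylacetonato)azidoiodocuprate(II)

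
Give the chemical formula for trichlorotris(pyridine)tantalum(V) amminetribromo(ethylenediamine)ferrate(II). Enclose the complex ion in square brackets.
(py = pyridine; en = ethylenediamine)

[TaCl3(py)3][FeBr3(en)(NH3)]2

Cation [Ta…]: ligand charges -3, Ta(V) ⇒ ion charge 2+.
Anion [Fe…]: ligand charges -3, Fe(II) ⇒ ion charge 1−.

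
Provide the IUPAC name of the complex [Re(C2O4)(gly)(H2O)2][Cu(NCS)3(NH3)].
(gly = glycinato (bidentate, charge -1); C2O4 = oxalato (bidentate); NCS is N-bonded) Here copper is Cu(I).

Both ions are complex: the cation is named first with the plain metal name, the anion second with the -ate form; each ion's ligands are alphabetised independently.
Cu is given as +1; the anion's ligand charges sum to -3, so the complex anion is 2−.
A 1:1 salt means the cation carries the equal and opposite charge, 2+.
Cation: ligand charges sum to -3; for the ion to be 2+, Re = +5.

diaqua(glycinato)oxalatorhenium(V) amminetriisothiocyanatocuprate(I)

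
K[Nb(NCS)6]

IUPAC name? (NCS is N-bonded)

potassium hexaisothiocyanatoniobate(V)

The 1 potassium counter-ion carries a total charge of +1, so each complex ion is 1−.
Ligand charges: 6×isothiocyanato (-1 each); total -6. So Nb + (-6) = 1−, giving Nb = +5.
The complex ion is anionic, so niobium takes the -ate form niobate(V).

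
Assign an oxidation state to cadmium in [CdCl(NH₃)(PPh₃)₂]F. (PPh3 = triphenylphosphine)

1 fluoride outside the brackets (-1 each) → the complex ion is 1+.
Ligand charges: 1×Cl = -1; 2×PPh3 neutral; 1×NH3 neutral; sum -1.
Cd + (-1) = 1+ ⇒ Cd is +2.

+2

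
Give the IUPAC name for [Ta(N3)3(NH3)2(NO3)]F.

diamminetriazidonitratotantalum(V) fluoride

The 1 fluoride counter-ion carries a total charge of -1, so each complex ion is 1+.
Ligand charges: 3×azido (-1 each), 1×nitrato (-1 each), 2×ammine (neutral); total -4. So Ta + (-4) = 1+, giving Ta = +5.
Ligands are named alphabetically: ammine before azido before nitrato.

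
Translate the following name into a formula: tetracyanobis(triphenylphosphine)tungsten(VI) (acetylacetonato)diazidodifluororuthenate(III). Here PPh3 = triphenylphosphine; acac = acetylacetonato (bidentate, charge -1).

Cation [W…]: ligand charges -4, W(VI) ⇒ ion charge 2+.
Anion [Ru…]: ligand charges -5, Ru(III) ⇒ ion charge 2−.
One 2+ cation balances one 2− anion.

[W(CN)4(PPh3)2][Ru(acac)F2(N3)2]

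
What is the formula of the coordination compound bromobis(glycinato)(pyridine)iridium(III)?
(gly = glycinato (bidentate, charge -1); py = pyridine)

[IrBr(gly)2(py)]

Ligands: 2 glycinato (gly, -1), 1 bromo (Br, -1), 1 pyridine (py, neutral). Ligand charge sum = -3.
With Ir in oxidation state +3, the complex ion is [Ir...].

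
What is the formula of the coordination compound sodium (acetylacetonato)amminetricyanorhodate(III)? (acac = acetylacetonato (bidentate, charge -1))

Ligands: 1 ammine (NH3, neutral), 3 cyano (CN, -1), 1 acetylacetonato (acac, -1). Ligand charge sum = -4.
With Rh in oxidation state +3, the complex ion is [Rh...]^1−.
Charge balance with sodium (+1) requires 1 complex ion per 1 sodium.

Na[Rh(acac)(CN)3(NH3)]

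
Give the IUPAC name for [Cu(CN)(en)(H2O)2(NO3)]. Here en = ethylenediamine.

diaquacyano(ethylenediamine)nitratocopper(II)

There is no counter-ion, so the complex is neutral overall.
Ligand charges: 1×ethylenediamine (neutral), 1×nitrato (-1 each), 1×cyano (-1 each), 2×aqua (neutral); total -2. So Cu + (-2) = 0, giving Cu = +2.
Ligands are named alphabetically: aqua before cyano before ethylenediamine before nitrato.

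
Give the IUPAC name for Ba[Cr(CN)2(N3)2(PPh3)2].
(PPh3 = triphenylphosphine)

The 1 barium counter-ion carries a total charge of +2, so each complex ion is 2−.
Ligand charges: 2×azido (-1 each), 2×cyano (-1 each), 2×triphenylphosphine (neutral); total -4. So Cr + (-4) = 2−, giving Cr = +2.
Ligands are named alphabetically: azido before cyano before triphenylphosphine.
The complex ion is anionic, so chromium takes the -ate form chromate(II).

barium diazidodicyanobis(triphenylphosphine)chromate(II)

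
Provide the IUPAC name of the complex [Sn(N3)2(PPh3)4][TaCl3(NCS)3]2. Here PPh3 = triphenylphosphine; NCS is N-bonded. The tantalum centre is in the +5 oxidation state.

Ta is given as +5; the anion's ligand charges sum to -6, so the complex anion is 1−.
With 2 anions per cation, the cation must be 2×1 = 2+.
Cation: ligand charges sum to -2; for the ion to be 2+, Sn = +4.

diazidotetrakis(triphenylphosphine)tin(IV) trichlorotriisothiocyanatotantalate(V)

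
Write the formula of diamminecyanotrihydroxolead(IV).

Ligands: 3 hydroxo (OH, -1), 2 ammine (NH3, neutral), 1 cyano (CN, -1). Ligand charge sum = -4.
With Pb in oxidation state +4, the complex ion is [Pb...].

[Pb(CN)(NH3)2(OH)3]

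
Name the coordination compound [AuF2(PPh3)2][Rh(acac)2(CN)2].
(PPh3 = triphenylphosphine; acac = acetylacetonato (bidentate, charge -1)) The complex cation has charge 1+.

The complex cation is given as 1+; its ligand charges sum to -2, so Au = +3.
A 1:1 salt means the anion carries the equal and opposite charge, 1−.
Anion: ligand charges sum to -4; for the ion to be 1−, Rh = +3.

difluorobis(triphenylphosphine)gold(III) bis(acetylacetonato)dicyanorhodate(III)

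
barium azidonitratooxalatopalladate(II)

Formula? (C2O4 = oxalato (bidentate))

Ligands: 1 oxalato (C2O4, -2), 1 azido (N3, -1), 1 nitrato (NO3, -1). Ligand charge sum = -4.
With Pd in oxidation state +2, the complex ion is [Pd...]^2−.
Charge balance with barium (+2) requires 1 complex ion per 1 barium.

Ba[Pd(C2O4)(N3)(NO3)]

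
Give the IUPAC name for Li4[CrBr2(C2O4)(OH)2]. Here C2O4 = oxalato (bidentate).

The 4 lithium counter-ions carry a total charge of +4, so each complex ion is 4−.
Ligand charges: 1×oxalato (-2 each), 2×hydroxo (-1 each), 2×bromo (-1 each); total -6. So Cr + (-6) = 4−, giving Cr = +2.
Ligands are named alphabetically: bromo before hydroxo before oxalato.
The complex ion is anionic, so chromium takes the -ate form chromate(II).

lithium dibromodihydroxooxalatochromate(II)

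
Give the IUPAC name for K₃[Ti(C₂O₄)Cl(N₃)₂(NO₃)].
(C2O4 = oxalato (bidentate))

The 3 potassium counter-ions carry a total charge of +3, so each complex ion is 3−.
Ligand charges: 1×oxalato (-2 each), 1×chloro (-1 each), 2×azido (-1 each), 1×nitrato (-1 each); total -6. So Ti + (-6) = 3−, giving Ti = +3.
The complex ion is anionic, so titanium takes the -ate form titanate(III).

potassium diazidochloronitratooxalatotitanate(III)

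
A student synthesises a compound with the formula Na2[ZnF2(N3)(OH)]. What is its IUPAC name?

sodium azidodifluorohydroxozincate(II)

The 2 sodium counter-ions carry a total charge of +2, so each complex ion is 2−.
Ligand charges: 2×fluoro (-1 each), 1×azido (-1 each), 1×hydroxo (-1 each); total -4. So Zn + (-4) = 2−, giving Zn = +2.
The complex ion is anionic, so zinc takes the -ate form zincate(II).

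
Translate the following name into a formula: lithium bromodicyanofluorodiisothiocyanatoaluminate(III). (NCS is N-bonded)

Ligands: 1 fluoro (F, -1), 2 isothiocyanato (NCS, -1), 2 cyano (CN, -1), 1 bromo (Br, -1). Ligand charge sum = -6.
With Al in oxidation state +3, the complex ion is [Al...]^3−.
Charge balance with lithium (+1) requires 1 complex ion per 3 lithium.

Li3[AlBr(CN)2F(NCS)2]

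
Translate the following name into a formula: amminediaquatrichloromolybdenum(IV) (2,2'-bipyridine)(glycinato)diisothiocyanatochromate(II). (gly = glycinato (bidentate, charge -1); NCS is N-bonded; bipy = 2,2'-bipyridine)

[MoCl3(H2O)2(NH3)][Cr(bipy)(gly)(NCS)2]

Cation [Mo…]: ligand charges -3, Mo(IV) ⇒ ion charge 1+.
Anion [Cr…]: ligand charges -3, Cr(II) ⇒ ion charge 1−.
One 1+ cation balances one 1− anion.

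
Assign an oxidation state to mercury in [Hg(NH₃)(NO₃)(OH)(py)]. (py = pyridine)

+2

No counter-ion: the bracketed complex is neutral.
Ligand charges: 1×py neutral; 1×NO3 = -1; 1×OH = -1; 1×NH3 neutral; sum -2.
Hg + (-2) = 0 ⇒ Hg is +2.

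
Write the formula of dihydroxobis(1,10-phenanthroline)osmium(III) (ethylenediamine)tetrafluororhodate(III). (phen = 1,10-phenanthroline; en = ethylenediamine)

Cation [Os…]: ligand charges -2, Os(III) ⇒ ion charge 1+.
Anion [Rh…]: ligand charges -4, Rh(III) ⇒ ion charge 1−.
One 1+ cation balances one 1− anion.

[Os(OH)2(phen)2][Rh(en)F4]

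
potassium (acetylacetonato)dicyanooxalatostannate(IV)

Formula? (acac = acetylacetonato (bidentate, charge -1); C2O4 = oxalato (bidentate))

K[Sn(acac)(C2O4)(CN)2]

Ligands: 2 cyano (CN, -1), 1 acetylacetonato (acac, -1), 1 oxalato (C2O4, -2). Ligand charge sum = -5.
Charge balance with potassium (+1) requires 1 complex ion per 1 potassium.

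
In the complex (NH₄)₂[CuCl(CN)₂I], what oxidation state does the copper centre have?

+2

2 ammonium outside the brackets (+1 each) → the complex ion is 2−.
Ligand charges: 1×I = -1; 2×CN = -2; 1×Cl = -1; sum -4.
Cu + (-4) = 2− ⇒ Cu is +2.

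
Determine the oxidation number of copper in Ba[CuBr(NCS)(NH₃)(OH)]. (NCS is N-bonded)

+1

1 barium outside the brackets (+2 each) → the complex ion is 2−.
Ligand charges: 1×NH3 neutral; 1×OH = -1; 1×NCS = -1; 1×Br = -1; sum -3.
Cu + (-3) = 2− ⇒ Cu is +1.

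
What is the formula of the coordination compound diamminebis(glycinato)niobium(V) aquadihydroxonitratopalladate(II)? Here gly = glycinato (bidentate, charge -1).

[Nb(gly)2(NH3)2][Pd(H2O)(NO3)(OH)2]3

Cation [Nb…]: ligand charges -2, Nb(V) ⇒ ion charge 3+.
Anion [Pd…]: ligand charges -3, Pd(II) ⇒ ion charge 1−.
One 3+ cation requires 3 of the 1− anion.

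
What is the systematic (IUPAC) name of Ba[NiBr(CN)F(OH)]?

The 1 barium counter-ion carries a total charge of +2, so each complex ion is 2−.
Ligand charges: 1×fluoro (-1 each), 1×hydroxo (-1 each), 1×bromo (-1 each), 1×cyano (-1 each); total -4. So Ni + (-4) = 2−, giving Ni = +2.
Ligands are named alphabetically: bromo before cyano before fluoro before hydroxo.
The complex ion is anionic, so nickel takes the -ate form nickelate(II).

barium bromocyanofluorohydroxonickelate(II)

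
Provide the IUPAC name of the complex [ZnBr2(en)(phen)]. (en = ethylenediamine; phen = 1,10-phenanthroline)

dibromo(ethylenediamine)(1,10-phenanthroline)zinc(II)

There is no counter-ion, so the complex is neutral overall.
Ligand charges: 2×bromo (-1 each), 1×ethylenediamine (neutral), 1×1,10-phenanthroline (neutral); total -2. So Zn + (-2) = 0, giving Zn = +2.
Ligands are named alphabetically: bromo before ethylenediamine before phenanthroline.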